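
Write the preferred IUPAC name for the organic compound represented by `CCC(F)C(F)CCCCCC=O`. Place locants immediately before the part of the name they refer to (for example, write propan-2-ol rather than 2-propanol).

7,8-difluorodecanal

The longest carbon chain that includes the –CHO group has 10 carbons, so the parent hydride is decane.
The highest-priority functional group is an aldehyde (terminal –CHO), so the name ends in -al.
Choose the numbering such that the aldehyde carbon is C-1 by definition.
This places fluoro groups at C-7 and C-8.
Assembling the pieces gives 7,8-difluorodecanal.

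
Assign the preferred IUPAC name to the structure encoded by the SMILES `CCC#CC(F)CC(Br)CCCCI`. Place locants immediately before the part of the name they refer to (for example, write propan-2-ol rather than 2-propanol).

7-bromo-5-fluoro-11-iodoundec-3-yne

Counting along the main chain through the multiple bond gives 11 carbons: the parent is undecane.
A C≡C triple bond in the chain gives the infix -yne-.
Choose the numbering such that numbering from this end puts the triple bond at C-3 rather than C-8.
This places the triple bond between C-3 and C-4; a bromo group at C-7; a fluoro group at C-5; an iodo group at C-11.
Substituent prefixes are cited in alphabetical order (multiplying prefixes like di-/tri- are ignored for ordering).
The name is 7-bromo-5-fluoro-11-iodoundec-3-yne.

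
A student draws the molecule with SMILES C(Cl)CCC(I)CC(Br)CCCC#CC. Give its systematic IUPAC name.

Counting along the main chain through the multiple bond gives 12 carbons: the parent is dodecane.
There is one C≡C triple bond, indicated by the ending -yne.
Number the chain so that numbering from this end puts the triple bond at C-2 rather than C-10.
This places the triple bond between C-2 and C-3; a bromo group at C-7; a chloro group at C-12; an iodo group at C-9.
Substituent prefixes are cited in alphabetical order (multiplying prefixes like di-/tri- are ignored for ordering).
Putting it together: 7-bromo-12-chloro-9-iodododec-2-yne.

7-bromo-12-chloro-9-iodododec-2-yne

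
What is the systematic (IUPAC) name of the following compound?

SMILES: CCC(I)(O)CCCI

3,6-diiodohexan-3-ol

The longest chain bearing the –OH group is 6 carbons long (hexane).
The highest-priority functional group is an alcohol (–OH), so the name ends in -ol.
Choose the numbering such that numbering from this end puts the hydroxyl group at C-3 rather than C-4.
That gives the hydroxyl at C-3; iodo groups at C-3 and C-6.
Assembling the pieces gives 3,6-diiodohexan-3-ol.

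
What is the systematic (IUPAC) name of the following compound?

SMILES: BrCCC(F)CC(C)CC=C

Counting along the main chain through the multiple bond gives 8 carbons: the parent is octane.
A C=C double bond in the chain gives the infix -ene-.
Number the chain so that numbering from this end puts the double bond at C-1 rather than C-7.
This places the double bond between C-1 and C-2; a bromo group at C-8; a fluoro group at C-6; a methyl group at C-4.
Substituent prefixes are cited in alphabetical order (multiplying prefixes like di-/tri- are ignored for ordering).
The name is 8-bromo-6-fluoro-4-methyloct-1-ene.

8-bromo-6-fluoro-4-methyloct-1-ene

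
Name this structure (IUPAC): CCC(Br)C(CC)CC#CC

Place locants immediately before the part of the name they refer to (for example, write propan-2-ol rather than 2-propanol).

The longest carbon chain that includes the multiple bond has 8 carbons, so the parent hydride is octane.
The chain contains a C≡C triple bond, so the unsaturation ending is -yne.
The numbering direction is chosen so that numbering from this end puts the triple bond at C-2 rather than C-6.
This places the triple bond between C-2 and C-3; a bromo group at C-6; an ethyl group at C-5.
Substituent prefixes are cited in alphabetical order (multiplying prefixes like di-/tri- are ignored for ordering).
The name is 6-bromo-5-ethyloct-2-yne.

6-bromo-5-ethyloct-2-yne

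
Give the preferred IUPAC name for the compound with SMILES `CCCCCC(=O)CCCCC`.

The longest chain bearing the carbonyl is 11 carbons long (undecane).
The highest-priority functional group is a ketone (C=O on an internal carbon), so the name ends in -one.
The molecule is symmetric, so either numbering direction gives the same locants.
With this numbering: the carbonyl at C-6.
Assembling the pieces gives undecan-6-one.

undecan-6-one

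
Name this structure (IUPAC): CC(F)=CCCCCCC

2-fluoronon-2-ene

The longest chain bearing the multiple bond is 9 carbons long (nonane).
A C=C double bond in the chain gives the infix -ene-.
Choose the numbering such that numbering from this end puts the double bond at C-2 rather than C-7.
That gives the double bond between C-2 and C-3; a fluoro group at C-2.
The name is 2-fluoronon-2-ene.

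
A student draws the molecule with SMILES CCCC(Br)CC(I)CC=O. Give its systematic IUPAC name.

The longest carbon chain that includes the –CHO group has 8 carbons, so the parent hydride is octane.
The principal characteristic group is an aldehyde (terminal –CHO), named with the suffix -al.
Number the chain so that the aldehyde carbon is C-1 by definition.
This places a bromo group at C-5; an iodo group at C-3.
Substituent prefixes are cited in alphabetical order (multiplying prefixes like di-/tri- are ignored for ordering).
Putting it together: 5-bromo-3-iodooctanal.

5-bromo-3-iodooctanal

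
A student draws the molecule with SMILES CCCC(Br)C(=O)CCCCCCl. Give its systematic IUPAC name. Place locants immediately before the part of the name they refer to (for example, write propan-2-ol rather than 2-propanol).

4-bromo-10-chlorodecan-5-one

The longest chain bearing the carbonyl is 10 carbons long (decane).
The principal characteristic group is a ketone (C=O on an internal carbon), named with the suffix -one.
Number the chain so that numbering from this end puts the carbonyl group at C-5 rather than C-6.
This places the carbonyl at C-5; a bromo group at C-4; a chloro group at C-10.
Prefixes are listed alphabetically: bromo, chloro.
Putting it together: 4-bromo-10-chlorodecan-5-one.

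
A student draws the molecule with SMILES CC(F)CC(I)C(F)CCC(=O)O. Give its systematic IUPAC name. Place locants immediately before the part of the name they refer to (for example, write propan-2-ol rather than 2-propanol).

The longest carbon chain that includes the –COOH group has 8 carbons, so the parent hydride is octane.
The principal characteristic group is a carboxylic acid (terminal –COOH), named with the suffix -oic acid.
The numbering direction is chosen so that the carboxylic acid carbon is C-1 by definition.
With this numbering: fluoro groups at C-4 and C-7; an iodo group at C-5.
Prefixes are listed alphabetically: fluoro, iodo.
The name is 4,7-difluoro-5-iodooctanoic acid.

4,7-difluoro-5-iodooctanoic acid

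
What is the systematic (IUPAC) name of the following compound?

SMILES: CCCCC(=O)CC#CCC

dec-7-yn-5-one

The longest chain bearing the carbonyl and the multiple bond is 10 carbons long (decane).
The principal characteristic group is a ketone (C=O on an internal carbon), named with the suffix -one.
The chain contains a C≡C triple bond, so the unsaturation ending is -yne.
Number the chain so that numbering from this end puts the carbonyl group at C-5 rather than C-6.
With this numbering: the carbonyl at C-5; the triple bond between C-7 and C-8.
Putting it together: dec-7-yn-5-one.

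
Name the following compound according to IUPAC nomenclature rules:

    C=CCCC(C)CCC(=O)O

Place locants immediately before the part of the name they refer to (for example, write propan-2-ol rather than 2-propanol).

Counting along the main chain through the –COOH group and the multiple bond gives 8 carbons: the parent is octane.
The highest-priority functional group is a carboxylic acid (terminal –COOH), so the name ends in -oic acid.
The chain contains a C=C double bond, so the unsaturation ending is -ene.
Number the chain so that the carboxylic acid carbon is C-1 by definition.
That gives the double bond between C-7 and C-8; a methyl group at C-4.
Putting it together: 4-methyloct-7-enoic acid.

4-methyloct-7-enoic acid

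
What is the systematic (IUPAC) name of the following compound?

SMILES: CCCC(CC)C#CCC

The longest chain bearing the multiple bond is 8 carbons long (octane).
The chain contains a C≡C triple bond, so the unsaturation ending is -yne.
Choose the numbering such that numbering from this end puts the triple bond at C-3 rather than C-5.
With this numbering: the triple bond between C-3 and C-4; an ethyl group at C-5.
Assembling the pieces gives 5-ethyloct-3-yne.

5-ethyloct-3-yne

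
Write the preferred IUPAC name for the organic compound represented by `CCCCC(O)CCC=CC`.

dec-8-en-5-ol

Counting along the main chain through the –OH group and the multiple bond gives 10 carbons: the parent is decane.
The principal characteristic group is an alcohol (–OH), named with the suffix -ol.
A C=C double bond in the chain gives the infix -ene-.
Number the chain so that numbering from this end puts the hydroxyl group at C-5 rather than C-6.
This places the hydroxyl at C-5; the double bond between C-8 and C-9.
The name is dec-8-en-5-ol.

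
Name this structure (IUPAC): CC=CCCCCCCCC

Counting along the main chain through the multiple bond gives 11 carbons: the parent is undecane.
A C=C double bond in the chain gives the infix -ene-.
Number the chain so that numbering from this end puts the double bond at C-2 rather than C-9.
This places the double bond between C-2 and C-3.
Putting it together: undec-2-ene.

undec-2-ene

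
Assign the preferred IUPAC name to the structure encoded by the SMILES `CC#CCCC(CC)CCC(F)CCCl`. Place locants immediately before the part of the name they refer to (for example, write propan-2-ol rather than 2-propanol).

11-chloro-6-ethyl-9-fluoroundec-2-yne

Counting along the main chain through the multiple bond gives 11 carbons: the parent is undecane.
The chain contains a C≡C triple bond, so the unsaturation ending is -yne.
Number the chain so that numbering from this end puts the triple bond at C-2 rather than C-9.
That gives the triple bond between C-2 and C-3; a chloro group at C-11; an ethyl group at C-6; a fluoro group at C-9.
Prefixes are listed alphabetically: chloro, ethyl, fluoro.
The name is 11-chloro-6-ethyl-9-fluoroundec-2-yne.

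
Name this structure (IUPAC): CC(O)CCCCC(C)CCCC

The longest chain bearing the –OH group is 11 carbons long (undecane).
The principal characteristic group is an alcohol (–OH), named with the suffix -ol.
Number the chain so that numbering from this end puts the hydroxyl group at C-2 rather than C-10.
This places the hydroxyl at C-2; a methyl group at C-7.
Putting it together: 7-methylundecan-2-ol.

7-methylundecan-2-ol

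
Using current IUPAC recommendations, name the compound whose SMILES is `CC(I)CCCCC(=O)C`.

Counting along the main chain through the carbonyl gives 8 carbons: the parent is octane.
The principal characteristic group is a ketone (C=O on an internal carbon), named with the suffix -one.
Number the chain so that numbering from this end puts the carbonyl group at C-2 rather than C-7.
This places the carbonyl at C-2; an iodo group at C-7.
The name is 7-iodooctan-2-one.

7-iodooctan-2-one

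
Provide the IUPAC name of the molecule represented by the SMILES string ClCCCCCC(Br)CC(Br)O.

Counting along the main chain through the –OH group gives 8 carbons: the parent is octane.
The principal characteristic group is an alcohol (–OH), named with the suffix -ol.
Choose the numbering such that numbering from this end puts the hydroxyl group at C-1 rather than C-8.
That gives the hydroxyl at C-1; bromo groups at C-1 and C-3; a chloro group at C-8.
Prefixes are listed alphabetically: bromo, chloro.
Assembling the pieces gives 1,3-dibromo-8-chlorooctan-1-ol.

1,3-dibromo-8-chlorooctan-1-ol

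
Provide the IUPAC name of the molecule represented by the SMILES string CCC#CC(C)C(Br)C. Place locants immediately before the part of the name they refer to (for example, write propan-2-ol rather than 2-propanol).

6-bromo-5-methylhept-3-yne

The longest chain bearing the multiple bond is 7 carbons long (heptane).
The chain contains a C≡C triple bond, so the unsaturation ending is -yne.
The numbering direction is chosen so that numbering from this end puts the triple bond at C-3 rather than C-4.
This places the triple bond between C-3 and C-4; a bromo group at C-6; a methyl group at C-5.
The substituents are ordered alphabetically, ignoring any di-/tri- multipliers.
Assembling the pieces gives 6-bromo-5-methylhept-3-yne.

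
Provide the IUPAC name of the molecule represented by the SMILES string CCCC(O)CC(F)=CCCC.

Counting along the main chain through the –OH group and the multiple bond gives 10 carbons: the parent is decane.
The highest-priority functional group is an alcohol (–OH), so the name ends in -ol.
There is one C=C double bond, indicated by the ending -ene.
Number the chain so that numbering from this end puts the hydroxyl group at C-4 rather than C-7.
This places the hydroxyl at C-4; the double bond between C-6 and C-7; a fluoro group at C-6.
The name is 6-fluorodec-6-en-4-ol.

6-fluorodec-6-en-4-ol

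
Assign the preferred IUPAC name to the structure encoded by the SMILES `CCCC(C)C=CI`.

The longest carbon chain that includes the multiple bond has 6 carbons, so the parent hydride is hexane.
The chain contains a C=C double bond, so the unsaturation ending is -ene.
The numbering direction is chosen so that numbering from this end puts the double bond at C-1 rather than C-5.
That gives the double bond between C-1 and C-2; an iodo group at C-1; a methyl group at C-3.
Substituent prefixes are cited in alphabetical order (multiplying prefixes like di-/tri- are ignored for ordering).
Putting it together: 1-iodo-3-methylhex-1-ene.

1-iodo-3-methylhex-1-ene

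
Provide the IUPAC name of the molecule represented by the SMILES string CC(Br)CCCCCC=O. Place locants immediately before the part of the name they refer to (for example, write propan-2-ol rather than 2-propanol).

Counting along the main chain through the –CHO group gives 8 carbons: the parent is octane.
An aldehyde (terminal –CHO) is the principal characteristic group, giving the suffix -al.
Choose the numbering such that the aldehyde carbon is C-1 by definition.
With this numbering: a bromo group at C-7.
Putting it together: 7-bromooctanal.

7-bromooctanal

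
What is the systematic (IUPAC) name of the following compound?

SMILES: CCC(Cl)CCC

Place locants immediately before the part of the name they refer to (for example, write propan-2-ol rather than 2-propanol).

3-chlorohexane

The parent chain contains 6 carbons (hexane).
The numbering direction is chosen so that the substituent locant set {3} is lower than {4} at the first point of difference.
That gives a chloro group at C-3.
Putting it together: 3-chlorohexane.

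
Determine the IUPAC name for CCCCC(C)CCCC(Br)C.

2-bromo-6-methyldecane

The longest carbon chain is 10 atoms: the parent is decane.
The numbering direction is chosen so that the substituent locant set {2,6} is lower than {5,9} at the first point of difference.
This places a bromo group at C-2; a methyl group at C-6.
Substituent prefixes are cited in alphabetical order (multiplying prefixes like di-/tri- are ignored for ordering).
Putting it together: 2-bromo-6-methyldecane.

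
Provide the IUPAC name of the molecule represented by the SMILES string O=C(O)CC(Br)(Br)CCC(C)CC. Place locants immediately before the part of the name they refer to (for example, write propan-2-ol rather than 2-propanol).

The longest carbon chain that includes the –COOH group has 8 carbons, so the parent hydride is octane.
A carboxylic acid (terminal –COOH) is the principal characteristic group, giving the suffix -oic acid.
Number the chain so that the carboxylic acid carbon is C-1 by definition.
With this numbering: two bromo groups at C-3; a methyl group at C-6.
Prefixes are listed alphabetically: bromo, methyl.
Putting it together: 3,3-dibromo-6-methyloctanoic acid.

3,3-dibromo-6-methyloctanoic acid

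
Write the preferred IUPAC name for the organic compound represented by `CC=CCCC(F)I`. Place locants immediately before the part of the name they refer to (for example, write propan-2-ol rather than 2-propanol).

6-fluoro-6-iodohex-2-ene

The longest chain bearing the multiple bond is 6 carbons long (hexane).
A C=C double bond in the chain gives the infix -ene-.
Number the chain so that numbering from this end puts the double bond at C-2 rather than C-4.
That gives the double bond between C-2 and C-3; a fluoro group at C-6; an iodo group at C-6.
The substituents are ordered alphabetically, ignoring any di-/tri- multipliers.
The name is 6-fluoro-6-iodohex-2-ene.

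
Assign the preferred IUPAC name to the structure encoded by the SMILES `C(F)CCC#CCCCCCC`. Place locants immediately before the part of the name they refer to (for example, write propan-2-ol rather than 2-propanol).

The longest chain bearing the multiple bond is 11 carbons long (undecane).
The chain contains a C≡C triple bond, so the unsaturation ending is -yne.
Choose the numbering such that numbering from this end puts the triple bond at C-4 rather than C-7.
This places the triple bond between C-4 and C-5; a fluoro group at C-1.
The name is 1-fluoroundec-4-yne.

1-fluoroundec-4-yne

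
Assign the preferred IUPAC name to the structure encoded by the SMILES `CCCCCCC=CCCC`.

undec-4-ene

The longest chain bearing the multiple bond is 11 carbons long (undecane).
There is one C=C double bond, indicated by the ending -ene.
Number the chain so that numbering from this end puts the double bond at C-4 rather than C-7.
With this numbering: the double bond between C-4 and C-5.
Putting it together: undec-4-ene.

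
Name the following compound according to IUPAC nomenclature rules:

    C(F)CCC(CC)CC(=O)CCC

6-ethyl-9-fluorononan-4-one

The longest carbon chain that includes the carbonyl has 9 carbons, so the parent hydride is nonane.
A ketone (C=O on an internal carbon) is the principal characteristic group, giving the suffix -one.
The numbering direction is chosen so that numbering from this end puts the carbonyl group at C-4 rather than C-6.
With this numbering: the carbonyl at C-4; an ethyl group at C-6; a fluoro group at C-9.
The substituents are ordered alphabetically, ignoring any di-/tri- multipliers.
Assembling the pieces gives 6-ethyl-9-fluorononan-4-one.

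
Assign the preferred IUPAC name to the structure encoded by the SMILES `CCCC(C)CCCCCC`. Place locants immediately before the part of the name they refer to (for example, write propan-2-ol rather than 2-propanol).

The longest continuous carbon chain has 10 atoms, so the parent hydride is decane.
The numbering direction is chosen so that the substituent locant set {4} is lower than {7} at the first point of difference.
With this numbering: a methyl group at C-4.
Putting it together: 4-methyldecane.

4-methyldecane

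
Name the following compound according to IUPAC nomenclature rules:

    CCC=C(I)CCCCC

The longest carbon chain that includes the multiple bond has 9 carbons, so the parent hydride is nonane.
The chain contains a C=C double bond, so the unsaturation ending is -ene.
The numbering direction is chosen so that numbering from this end puts the double bond at C-3 rather than C-6.
This places the double bond between C-3 and C-4; an iodo group at C-4.
Assembling the pieces gives 4-iodonon-3-ene.

4-iodonon-3-ene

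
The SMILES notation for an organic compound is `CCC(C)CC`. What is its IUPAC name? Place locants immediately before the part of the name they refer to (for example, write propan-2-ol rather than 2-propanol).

The longest carbon chain is 5 atoms: the parent is pentane.
The molecule is symmetric, so either numbering direction gives the same locants.
That gives a methyl group at C-3.
Putting it together: 3-methylpentane.

3-methylpentane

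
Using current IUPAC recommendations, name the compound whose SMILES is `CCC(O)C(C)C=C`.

4-methylhex-5-en-3-ol

The longest chain bearing the –OH group and the multiple bond is 6 carbons long (hexane).
The principal characteristic group is an alcohol (–OH), named with the suffix -ol.
A C=C double bond in the chain gives the infix -ene-.
Choose the numbering such that numbering from this end puts the hydroxyl group at C-3 rather than C-4.
That gives the hydroxyl at C-3; the double bond between C-5 and C-6; a methyl group at C-4.
Putting it together: 4-methylhex-5-en-3-ol.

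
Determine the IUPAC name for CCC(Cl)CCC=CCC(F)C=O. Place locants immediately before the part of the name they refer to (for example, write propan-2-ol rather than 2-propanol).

8-chloro-2-fluorodec-4-enal

Counting along the main chain through the –CHO group and the multiple bond gives 10 carbons: the parent is decane.
The principal characteristic group is an aldehyde (terminal –CHO), named with the suffix -al.
There is one C=C double bond, indicated by the ending -ene.
Choose the numbering such that the aldehyde carbon is C-1 by definition.
This places the double bond between C-4 and C-5; a chloro group at C-8; a fluoro group at C-2.
The substituents are ordered alphabetically, ignoring any di-/tri- multipliers.
Assembling the pieces gives 8-chloro-2-fluorodec-4-enal.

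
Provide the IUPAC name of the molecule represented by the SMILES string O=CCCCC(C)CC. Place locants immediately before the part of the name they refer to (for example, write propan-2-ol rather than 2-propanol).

5-methylheptanal

The longest carbon chain that includes the –CHO group has 7 carbons, so the parent hydride is heptane.
The principal characteristic group is an aldehyde (terminal –CHO), named with the suffix -al.
The numbering direction is chosen so that the aldehyde carbon is C-1 by definition.
That gives a methyl group at C-5.
Assembling the pieces gives 5-methylheptanal.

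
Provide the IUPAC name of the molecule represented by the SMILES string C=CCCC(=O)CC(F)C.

The longest carbon chain that includes the carbonyl and the multiple bond has 8 carbons, so the parent hydride is octane.
The highest-priority functional group is a ketone (C=O on an internal carbon), so the name ends in -one.
There is one C=C double bond, indicated by the ending -ene.
Choose the numbering such that numbering from this end puts the carbonyl group at C-4 rather than C-5.
That gives the carbonyl at C-4; the double bond between C-7 and C-8; a fluoro group at C-2.
Assembling the pieces gives 2-fluorooct-7-en-4-one.

2-fluorooct-7-en-4-one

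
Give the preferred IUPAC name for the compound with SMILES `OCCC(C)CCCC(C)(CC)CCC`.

The longest chain bearing the –OH group is 10 carbons long (decane).
The highest-priority functional group is an alcohol (–OH), so the name ends in -ol.
Number the chain so that numbering from this end puts the hydroxyl group at C-1 rather than C-10.
That gives the hydroxyl at C-1; an ethyl group at C-7; methyl groups at C-3 and C-7.
Prefixes are listed alphabetically: ethyl, methyl.
Assembling the pieces gives 7-ethyl-3,7-dimethyldecan-1-ol.

7-ethyl-3,7-dimethyldecan-1-ol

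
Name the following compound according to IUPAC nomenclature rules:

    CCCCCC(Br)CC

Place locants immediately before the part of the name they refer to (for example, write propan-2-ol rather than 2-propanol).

The longest continuous carbon chain has 8 atoms, so the parent hydride is octane.
The numbering direction is chosen so that the substituent locant set {3} is lower than {6} at the first point of difference.
With this numbering: a bromo group at C-3.
The name is 3-bromooctane.

3-bromooctane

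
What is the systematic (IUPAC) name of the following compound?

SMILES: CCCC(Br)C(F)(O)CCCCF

Counting along the main chain through the –OH group gives 9 carbons: the parent is nonane.
An alcohol (–OH) is the principal characteristic group, giving the suffix -ol.
The numbering direction is chosen so that the substituent locant set {1,5,6} is lower than {4,5,9} at the first point of difference.
This places the hydroxyl at C-5; a bromo group at C-6; fluoro groups at C-1 and C-5.
Prefixes are listed alphabetically: bromo, fluoro.
Putting it together: 6-bromo-1,5-difluorononan-5-ol.

6-bromo-1,5-difluorononan-5-ol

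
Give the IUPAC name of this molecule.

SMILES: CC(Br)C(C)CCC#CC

7-bromo-6-methyloct-2-yne

Counting along the main chain through the multiple bond gives 8 carbons: the parent is octane.
The chain contains a C≡C triple bond, so the unsaturation ending is -yne.
Number the chain so that numbering from this end puts the triple bond at C-2 rather than C-6.
This places the triple bond between C-2 and C-3; a bromo group at C-7; a methyl group at C-6.
The substituents are ordered alphabetically, ignoring any di-/tri- multipliers.
Assembling the pieces gives 7-bromo-6-methyloct-2-yne.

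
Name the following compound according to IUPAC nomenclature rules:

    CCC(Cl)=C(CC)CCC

3-chloro-4-ethylhept-3-ene

The longest chain bearing the multiple bond is 7 carbons long (heptane).
The chain contains a C=C double bond, so the unsaturation ending is -ene.
The numbering direction is chosen so that numbering from this end puts the double bond at C-3 rather than C-4.
This places the double bond between C-3 and C-4; a chloro group at C-3; an ethyl group at C-4.
Substituent prefixes are cited in alphabetical order (multiplying prefixes like di-/tri- are ignored for ordering).
The name is 3-chloro-4-ethylhept-3-ene.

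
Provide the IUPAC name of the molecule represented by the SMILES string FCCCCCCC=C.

8-fluorooct-1-ene

The longest carbon chain that includes the multiple bond has 8 carbons, so the parent hydride is octane.
The chain contains a C=C double bond, so the unsaturation ending is -ene.
Number the chain so that numbering from this end puts the double bond at C-1 rather than C-7.
With this numbering: the double bond between C-1 and C-2; a fluoro group at C-8.
Assembling the pieces gives 8-fluorooct-1-ene.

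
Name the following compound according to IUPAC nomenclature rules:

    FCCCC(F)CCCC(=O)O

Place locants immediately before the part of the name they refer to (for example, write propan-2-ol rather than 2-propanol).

5,8-difluorooctanoic acid

Counting along the main chain through the –COOH group gives 8 carbons: the parent is octane.
A carboxylic acid (terminal –COOH) is the principal characteristic group, giving the suffix -oic acid.
Number the chain so that the carboxylic acid carbon is C-1 by definition.
With this numbering: fluoro groups at C-5 and C-8.
Assembling the pieces gives 5,8-difluorooctanoic acid.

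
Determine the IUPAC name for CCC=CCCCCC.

The longest carbon chain that includes the multiple bond has 9 carbons, so the parent hydride is nonane.
There is one C=C double bond, indicated by the ending -ene.
Choose the numbering such that numbering from this end puts the double bond at C-3 rather than C-6.
With this numbering: the double bond between C-3 and C-4.
Putting it together: non-3-ene.

non-3-ene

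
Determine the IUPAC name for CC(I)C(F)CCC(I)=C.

5-fluoro-2,6-diiodohept-1-ene

The longest chain bearing the multiple bond is 7 carbons long (heptane).
There is one C=C double bond, indicated by the ending -ene.
Number the chain so that numbering from this end puts the double bond at C-1 rather than C-6.
This places the double bond between C-1 and C-2; a fluoro group at C-5; iodo groups at C-2 and C-6.
Prefixes are listed alphabetically: fluoro, iodo.
Assembling the pieces gives 5-fluoro-2,6-diiodohept-1-ene.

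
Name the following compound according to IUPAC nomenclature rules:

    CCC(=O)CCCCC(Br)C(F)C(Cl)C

8-bromo-10-chloro-9-fluoroundecan-3-one

Counting along the main chain through the carbonyl gives 11 carbons: the parent is undecane.
The principal characteristic group is a ketone (C=O on an internal carbon), named with the suffix -one.
The numbering direction is chosen so that numbering from this end puts the carbonyl group at C-3 rather than C-9.
With this numbering: the carbonyl at C-3; a bromo group at C-8; a chloro group at C-10; a fluoro group at C-9.
The substituents are ordered alphabetically, ignoring any di-/tri- multipliers.
The name is 8-bromo-10-chloro-9-fluoroundecan-3-one.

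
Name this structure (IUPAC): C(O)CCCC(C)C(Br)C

The longest chain bearing the –OH group is 7 carbons long (heptane).
The highest-priority functional group is an alcohol (–OH), so the name ends in -ol.
Choose the numbering such that numbering from this end puts the hydroxyl group at C-1 rather than C-7.
That gives the hydroxyl at C-1; a bromo group at C-6; a methyl group at C-5.
Prefixes are listed alphabetically: bromo, methyl.
Putting it together: 6-bromo-5-methylheptan-1-ol.

6-bromo-5-methylheptan-1-ol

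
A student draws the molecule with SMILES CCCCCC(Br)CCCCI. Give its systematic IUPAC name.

The longest carbon chain is 10 atoms: the parent is decane.
Number the chain so that the substituent locant set {1,5} is lower than {6,10} at the first point of difference.
This places a bromo group at C-5; an iodo group at C-1.
Prefixes are listed alphabetically: bromo, iodo.
Assembling the pieces gives 5-bromo-1-iododecane.

5-bromo-1-iododecane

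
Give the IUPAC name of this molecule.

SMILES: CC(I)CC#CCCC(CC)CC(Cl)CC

10-chloro-8-ethyl-2-iodododec-4-yne

The longest chain bearing the multiple bond is 12 carbons long (dodecane).
There is one C≡C triple bond, indicated by the ending -yne.
The numbering direction is chosen so that numbering from this end puts the triple bond at C-4 rather than C-8.
That gives the triple bond between C-4 and C-5; a chloro group at C-10; an ethyl group at C-8; an iodo group at C-2.
Substituent prefixes are cited in alphabetical order (multiplying prefixes like di-/tri- are ignored for ordering).
The name is 10-chloro-8-ethyl-2-iodododec-4-yne.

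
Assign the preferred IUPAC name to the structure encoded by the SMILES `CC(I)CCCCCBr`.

The longest continuous carbon chain has 7 atoms, so the parent hydride is heptane.
The numbering direction is chosen so that the substituent locant set {1,6} is lower than {2,7} at the first point of difference.
With this numbering: a bromo group at C-1; an iodo group at C-6.
Substituent prefixes are cited in alphabetical order (multiplying prefixes like di-/tri- are ignored for ordering).
The name is 1-bromo-6-iodoheptane.

1-bromo-6-iodoheptane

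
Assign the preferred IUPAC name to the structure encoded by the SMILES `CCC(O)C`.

butan-2-ol

Counting along the main chain through the –OH group gives 4 carbons: the parent is butane.
The highest-priority functional group is an alcohol (–OH), so the name ends in -ol.
The numbering direction is chosen so that numbering from this end puts the hydroxyl group at C-2 rather than C-3.
That gives the hydroxyl at C-2.
The name is butan-2-ol.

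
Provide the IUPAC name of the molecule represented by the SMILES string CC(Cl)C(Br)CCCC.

The longest continuous carbon chain has 7 atoms, so the parent hydride is heptane.
The numbering direction is chosen so that the substituent locant set {2,3} is lower than {5,6} at the first point of difference.
This places a bromo group at C-3; a chloro group at C-2.
Prefixes are listed alphabetically: bromo, chloro.
Assembling the pieces gives 3-bromo-2-chloroheptane.

3-bromo-2-chloroheptane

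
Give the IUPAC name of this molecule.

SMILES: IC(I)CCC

The longest carbon chain is 4 atoms: the parent is butane.
Number the chain so that the substituent locant set {1,1} is lower than {4,4} at the first point of difference.
That gives two iodo groups at C-1.
The name is 1,1-diiodobutane.

1,1-diiodobutane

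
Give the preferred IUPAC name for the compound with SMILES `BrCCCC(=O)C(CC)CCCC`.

1-bromo-5-ethylnonan-4-one

The longest carbon chain that includes the carbonyl has 9 carbons, so the parent hydride is nonane.
The principal characteristic group is a ketone (C=O on an internal carbon), named with the suffix -one.
Choose the numbering such that numbering from this end puts the carbonyl group at C-4 rather than C-6.
With this numbering: the carbonyl at C-4; a bromo group at C-1; an ethyl group at C-5.
Substituent prefixes are cited in alphabetical order (multiplying prefixes like di-/tri- are ignored for ordering).
Assembling the pieces gives 1-bromo-5-ethylnonan-4-one.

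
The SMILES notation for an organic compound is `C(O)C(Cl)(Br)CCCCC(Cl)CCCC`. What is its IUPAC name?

The longest chain bearing the –OH group is 11 carbons long (undecane).
The principal characteristic group is an alcohol (–OH), named with the suffix -ol.
The numbering direction is chosen so that numbering from this end puts the hydroxyl group at C-1 rather than C-11.
This places the hydroxyl at C-1; a bromo group at C-2; chloro groups at C-2 and C-7.
Prefixes are listed alphabetically: bromo, chloro.
The name is 2-bromo-2,7-dichloroundecan-1-ol.

2-bromo-2,7-dichloroundecan-1-ol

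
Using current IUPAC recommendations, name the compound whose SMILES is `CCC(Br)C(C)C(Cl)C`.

4-bromo-2-chloro-3-methylhexane

The parent chain contains 6 carbons (hexane).
The numbering direction is chosen so that the substituent locant set {2,3,4} is lower than {3,4,5} at the first point of difference.
With this numbering: a bromo group at C-4; a chloro group at C-2; a methyl group at C-3.
Substituent prefixes are cited in alphabetical order (multiplying prefixes like di-/tri- are ignored for ordering).
Assembling the pieces gives 4-bromo-2-chloro-3-methylhexane.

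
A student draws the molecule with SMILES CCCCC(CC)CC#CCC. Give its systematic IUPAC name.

6-ethyldec-3-yne

Counting along the main chain through the multiple bond gives 10 carbons: the parent is decane.
There is one C≡C triple bond, indicated by the ending -yne.
Choose the numbering such that numbering from this end puts the triple bond at C-3 rather than C-7.
With this numbering: the triple bond between C-3 and C-4; an ethyl group at C-6.
Assembling the pieces gives 6-ethyldec-3-yne.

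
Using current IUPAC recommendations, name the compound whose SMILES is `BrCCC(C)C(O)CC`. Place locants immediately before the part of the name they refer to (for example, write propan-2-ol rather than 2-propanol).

The longest carbon chain that includes the –OH group has 6 carbons, so the parent hydride is hexane.
The principal characteristic group is an alcohol (–OH), named with the suffix -ol.
Number the chain so that numbering from this end puts the hydroxyl group at C-3 rather than C-4.
That gives the hydroxyl at C-3; a bromo group at C-6; a methyl group at C-4.
The substituents are ordered alphabetically, ignoring any di-/tri- multipliers.
The name is 6-bromo-4-methylhexan-3-ol.

6-bromo-4-methylhexan-3-ol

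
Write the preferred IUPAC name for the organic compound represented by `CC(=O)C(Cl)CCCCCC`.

The longest carbon chain that includes the carbonyl has 9 carbons, so the parent hydride is nonane.
The principal characteristic group is a ketone (C=O on an internal carbon), named with the suffix -one.
Number the chain so that numbering from this end puts the carbonyl group at C-2 rather than C-8.
This places the carbonyl at C-2; a chloro group at C-3.
Assembling the pieces gives 3-chlorononan-2-one.

3-chlorononan-2-one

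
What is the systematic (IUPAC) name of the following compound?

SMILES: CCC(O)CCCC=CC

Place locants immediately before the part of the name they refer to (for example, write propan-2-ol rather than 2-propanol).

The longest chain bearing the –OH group and the multiple bond is 9 carbons long (nonane).
The principal characteristic group is an alcohol (–OH), named with the suffix -ol.
A C=C double bond in the chain gives the infix -ene-.
Choose the numbering such that numbering from this end puts the hydroxyl group at C-3 rather than C-7.
With this numbering: the hydroxyl at C-3; the double bond between C-7 and C-8.
Putting it together: non-7-en-3-ol.

non-7-en-3-ol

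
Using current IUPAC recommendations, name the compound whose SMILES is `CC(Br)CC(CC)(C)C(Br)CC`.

The longest carbon chain is 7 atoms: the parent is heptane.
Choose the numbering such that the substituent locant set {2,4,4,5} is lower than {3,4,4,6} at the first point of difference.
With this numbering: bromo groups at C-2 and C-5; an ethyl group at C-4; a methyl group at C-4.
Prefixes are listed alphabetically: bromo, ethyl, methyl.
The name is 2,5-dibromo-4-ethyl-4-methylheptane.

2,5-dibromo-4-ethyl-4-methylheptane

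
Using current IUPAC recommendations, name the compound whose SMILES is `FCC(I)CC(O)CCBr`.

1-bromo-6-fluoro-5-iodohexan-3-ol

The longest carbon chain that includes the –OH group has 6 carbons, so the parent hydride is hexane.
The principal characteristic group is an alcohol (–OH), named with the suffix -ol.
Number the chain so that numbering from this end puts the hydroxyl group at C-3 rather than C-4.
With this numbering: the hydroxyl at C-3; a bromo group at C-1; a fluoro group at C-6; an iodo group at C-5.
Substituent prefixes are cited in alphabetical order (multiplying prefixes like di-/tri- are ignored for ordering).
Assembling the pieces gives 1-bromo-6-fluoro-5-iodohexan-3-ol.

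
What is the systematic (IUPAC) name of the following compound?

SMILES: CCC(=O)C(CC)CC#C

4-ethylhept-6-yn-3-one

Counting along the main chain through the carbonyl and the multiple bond gives 7 carbons: the parent is heptane.
The principal characteristic group is a ketone (C=O on an internal carbon), named with the suffix -one.
The chain contains a C≡C triple bond, so the unsaturation ending is -yne.
The numbering direction is chosen so that numbering from this end puts the carbonyl group at C-3 rather than C-5.
This places the carbonyl at C-3; the triple bond between C-6 and C-7; an ethyl group at C-4.
Assembling the pieces gives 4-ethylhept-6-yn-3-one.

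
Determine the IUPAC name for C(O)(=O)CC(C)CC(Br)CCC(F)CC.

5-bromo-8-fluoro-3-methyldecanoic acid

The longest chain bearing the –COOH group is 10 carbons long (decane).
The highest-priority functional group is a carboxylic acid (terminal –COOH), so the name ends in -oic acid.
The numbering direction is chosen so that the carboxylic acid carbon is C-1 by definition.
That gives a bromo group at C-5; a fluoro group at C-8; a methyl group at C-3.
Prefixes are listed alphabetically: bromo, fluoro, methyl.
The name is 5-bromo-8-fluoro-3-methyldecanoic acid.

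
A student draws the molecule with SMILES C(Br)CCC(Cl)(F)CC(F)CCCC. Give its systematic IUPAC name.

1-bromo-4-chloro-4,6-difluorodecane

The longest carbon chain is 10 atoms: the parent is decane.
Choose the numbering such that the substituent locant set {1,4,4,6} is lower than {5,7,7,10} at the first point of difference.
That gives a bromo group at C-1; a chloro group at C-4; fluoro groups at C-4 and C-6.
Prefixes are listed alphabetically: bromo, chloro, fluoro.
The name is 1-bromo-4-chloro-4,6-difluorodecane.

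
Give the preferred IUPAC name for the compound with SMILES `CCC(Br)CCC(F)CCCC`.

The longest continuous carbon chain has 10 atoms, so the parent hydride is decane.
Number the chain so that the substituent locant set {3,6} is lower than {5,8} at the first point of difference.
This places a bromo group at C-3; a fluoro group at C-6.
Substituent prefixes are cited in alphabetical order (multiplying prefixes like di-/tri- are ignored for ordering).
Putting it together: 3-bromo-6-fluorodecane.

3-bromo-6-fluorodecane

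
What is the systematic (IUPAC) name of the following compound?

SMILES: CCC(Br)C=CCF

The longest carbon chain that includes the multiple bond has 6 carbons, so the parent hydride is hexane.
A C=C double bond in the chain gives the infix -ene-.
Choose the numbering such that numbering from this end puts the double bond at C-2 rather than C-4.
This places the double bond between C-2 and C-3; a bromo group at C-4; a fluoro group at C-1.
The substituents are ordered alphabetically, ignoring any di-/tri- multipliers.
Putting it together: 4-bromo-1-fluorohex-2-ene.

4-bromo-1-fluorohex-2-ene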